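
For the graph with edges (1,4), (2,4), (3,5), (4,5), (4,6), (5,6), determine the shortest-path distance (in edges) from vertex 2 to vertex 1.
2 (path: 2 -> 4 -> 1, 2 edges)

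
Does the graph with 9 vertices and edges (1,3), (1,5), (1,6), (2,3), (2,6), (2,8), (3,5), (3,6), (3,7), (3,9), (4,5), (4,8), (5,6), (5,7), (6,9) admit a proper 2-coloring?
No (odd cycle of length 3: 5 -> 1 -> 6 -> 5)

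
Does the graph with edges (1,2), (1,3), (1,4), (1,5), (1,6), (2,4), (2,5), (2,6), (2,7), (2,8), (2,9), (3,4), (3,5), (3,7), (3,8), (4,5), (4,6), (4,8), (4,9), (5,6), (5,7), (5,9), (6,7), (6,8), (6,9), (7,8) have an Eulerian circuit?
No (8 vertices have odd degree: {1, 2, 3, 4, 5, 6, 7, 8}; Eulerian circuit requires 0)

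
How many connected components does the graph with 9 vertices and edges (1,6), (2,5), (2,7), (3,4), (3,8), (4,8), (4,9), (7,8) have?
2 (components: {1, 6}, {2, 3, 4, 5, 7, 8, 9})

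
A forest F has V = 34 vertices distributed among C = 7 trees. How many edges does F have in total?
27 (Each of the 7 component trees on V_i vertices has V_i - 1 edges; summing gives V - C = 34 - 7 = 27)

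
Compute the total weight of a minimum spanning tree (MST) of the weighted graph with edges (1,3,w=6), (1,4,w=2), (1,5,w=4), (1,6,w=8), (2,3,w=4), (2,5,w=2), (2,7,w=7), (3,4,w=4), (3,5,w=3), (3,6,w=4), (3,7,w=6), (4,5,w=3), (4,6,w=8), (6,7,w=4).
18 (MST edges: (1,4,w=2), (2,5,w=2), (3,5,w=3), (3,6,w=4), (4,5,w=3), (6,7,w=4); sum of weights 2 + 2 + 3 + 4 + 3 + 4 = 18)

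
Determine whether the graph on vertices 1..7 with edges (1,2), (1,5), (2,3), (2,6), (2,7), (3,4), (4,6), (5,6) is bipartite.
Yes. Partition: {1, 3, 6, 7}, {2, 4, 5}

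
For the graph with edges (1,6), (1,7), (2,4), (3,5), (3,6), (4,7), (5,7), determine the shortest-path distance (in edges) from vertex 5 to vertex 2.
3 (path: 5 -> 7 -> 4 -> 2, 3 edges)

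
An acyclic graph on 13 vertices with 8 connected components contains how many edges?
5 (Each of the 8 component trees on V_i vertices has V_i - 1 edges; summing gives V - C = 13 - 8 = 5)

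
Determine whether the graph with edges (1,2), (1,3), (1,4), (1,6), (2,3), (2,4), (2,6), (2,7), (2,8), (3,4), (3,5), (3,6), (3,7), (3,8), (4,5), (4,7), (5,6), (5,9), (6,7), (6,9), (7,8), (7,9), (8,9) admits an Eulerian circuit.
No (2 vertices have odd degree: {3, 4}; Eulerian circuit requires 0)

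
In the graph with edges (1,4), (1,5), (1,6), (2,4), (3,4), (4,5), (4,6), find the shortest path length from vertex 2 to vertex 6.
2 (path: 2 -> 4 -> 6, 2 edges)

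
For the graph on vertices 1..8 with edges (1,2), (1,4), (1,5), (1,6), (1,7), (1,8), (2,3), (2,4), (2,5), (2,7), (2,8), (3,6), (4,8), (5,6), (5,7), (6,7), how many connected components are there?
1 (components: {1, 2, 3, 4, 5, 6, 7, 8})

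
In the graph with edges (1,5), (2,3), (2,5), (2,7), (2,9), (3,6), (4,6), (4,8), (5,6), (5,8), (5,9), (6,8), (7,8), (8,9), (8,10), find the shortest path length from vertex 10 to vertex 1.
3 (path: 10 -> 8 -> 5 -> 1, 3 edges)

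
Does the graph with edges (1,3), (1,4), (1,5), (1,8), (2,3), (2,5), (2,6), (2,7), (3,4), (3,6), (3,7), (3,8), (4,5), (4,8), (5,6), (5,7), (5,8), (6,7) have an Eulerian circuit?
Yes (the graph is connected and all 8 vertices have even degree)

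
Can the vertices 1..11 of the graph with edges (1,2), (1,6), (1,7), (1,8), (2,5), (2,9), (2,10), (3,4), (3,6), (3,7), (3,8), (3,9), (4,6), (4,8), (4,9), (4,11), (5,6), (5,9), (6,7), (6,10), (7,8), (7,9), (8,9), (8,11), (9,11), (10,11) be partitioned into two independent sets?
No (odd cycle of length 3: 8 -> 1 -> 7 -> 8)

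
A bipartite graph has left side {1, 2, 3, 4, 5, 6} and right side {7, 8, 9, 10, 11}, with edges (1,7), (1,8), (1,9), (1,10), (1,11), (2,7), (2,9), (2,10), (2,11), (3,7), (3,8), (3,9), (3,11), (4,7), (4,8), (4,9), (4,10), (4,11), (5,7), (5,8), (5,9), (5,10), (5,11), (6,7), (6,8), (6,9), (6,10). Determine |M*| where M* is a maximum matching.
5 (matching: (1,11), (2,10), (3,9), (4,8), (5,7); upper bound min(|L|,|R|) = min(6,5) = 5)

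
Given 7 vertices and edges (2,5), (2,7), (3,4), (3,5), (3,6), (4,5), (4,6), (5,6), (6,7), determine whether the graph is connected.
No, it has 2 components: {1}, {2, 3, 4, 5, 6, 7}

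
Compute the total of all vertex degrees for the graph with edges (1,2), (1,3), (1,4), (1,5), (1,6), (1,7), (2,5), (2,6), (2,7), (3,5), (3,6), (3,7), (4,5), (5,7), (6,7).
30 (handshake: sum of degrees = 2|E| = 2 x 15 = 30)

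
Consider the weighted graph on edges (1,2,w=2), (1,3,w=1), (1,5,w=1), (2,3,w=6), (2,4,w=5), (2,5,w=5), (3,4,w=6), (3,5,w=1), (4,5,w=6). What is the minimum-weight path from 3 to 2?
3 (path: 3 -> 1 -> 2; weights 1 + 2 = 3)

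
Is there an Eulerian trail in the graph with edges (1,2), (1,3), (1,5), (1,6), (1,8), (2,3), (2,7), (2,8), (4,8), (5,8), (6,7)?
Yes (the graph is connected and exactly 2 vertices have odd degree: {1, 4}; any Eulerian path must start and end at those)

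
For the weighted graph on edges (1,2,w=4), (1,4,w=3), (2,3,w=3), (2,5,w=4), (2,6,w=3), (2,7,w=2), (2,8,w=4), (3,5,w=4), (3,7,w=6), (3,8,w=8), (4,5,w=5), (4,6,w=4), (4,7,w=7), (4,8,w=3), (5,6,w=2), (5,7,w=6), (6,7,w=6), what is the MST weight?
20 (MST edges: (1,2,w=4), (1,4,w=3), (2,3,w=3), (2,6,w=3), (2,7,w=2), (4,8,w=3), (5,6,w=2); sum of weights 4 + 3 + 3 + 3 + 2 + 3 + 2 = 20)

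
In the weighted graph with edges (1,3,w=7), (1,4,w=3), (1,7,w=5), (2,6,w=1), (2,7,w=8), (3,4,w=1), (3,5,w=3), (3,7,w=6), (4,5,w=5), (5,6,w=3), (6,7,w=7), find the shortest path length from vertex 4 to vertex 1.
3 (path: 4 -> 1; weights 3 = 3)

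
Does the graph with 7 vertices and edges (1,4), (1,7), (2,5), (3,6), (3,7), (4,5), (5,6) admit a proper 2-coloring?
Yes. Partition: {1, 3, 5}, {2, 4, 6, 7}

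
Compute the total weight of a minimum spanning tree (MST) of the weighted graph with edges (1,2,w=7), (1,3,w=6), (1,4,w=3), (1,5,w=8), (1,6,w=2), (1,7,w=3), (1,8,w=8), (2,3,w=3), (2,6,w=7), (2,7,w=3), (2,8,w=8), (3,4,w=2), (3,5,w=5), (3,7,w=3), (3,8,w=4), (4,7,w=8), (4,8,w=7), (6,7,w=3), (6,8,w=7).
22 (MST edges: (1,4,w=3), (1,6,w=2), (1,7,w=3), (2,3,w=3), (3,4,w=2), (3,5,w=5), (3,8,w=4); sum of weights 3 + 2 + 3 + 3 + 2 + 5 + 4 = 22)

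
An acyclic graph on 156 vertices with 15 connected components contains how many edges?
141 (Each of the 15 component trees on V_i vertices has V_i - 1 edges; summing gives V - C = 156 - 15 = 141)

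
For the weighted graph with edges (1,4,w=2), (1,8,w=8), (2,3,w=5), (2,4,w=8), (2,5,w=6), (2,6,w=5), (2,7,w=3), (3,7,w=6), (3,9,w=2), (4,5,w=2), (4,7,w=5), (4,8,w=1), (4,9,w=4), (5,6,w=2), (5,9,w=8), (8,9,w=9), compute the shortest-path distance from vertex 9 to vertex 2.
7 (path: 9 -> 3 -> 2; weights 2 + 5 = 7)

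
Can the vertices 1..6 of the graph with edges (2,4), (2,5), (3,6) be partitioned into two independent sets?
Yes. Partition: {1, 2, 3}, {4, 5, 6}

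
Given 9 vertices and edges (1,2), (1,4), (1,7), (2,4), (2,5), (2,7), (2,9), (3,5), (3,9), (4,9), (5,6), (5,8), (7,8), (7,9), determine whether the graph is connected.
Yes (BFS from 1 visits [1, 2, 4, 7, 5, 9, 8, 3, 6] — all 9 vertices reached)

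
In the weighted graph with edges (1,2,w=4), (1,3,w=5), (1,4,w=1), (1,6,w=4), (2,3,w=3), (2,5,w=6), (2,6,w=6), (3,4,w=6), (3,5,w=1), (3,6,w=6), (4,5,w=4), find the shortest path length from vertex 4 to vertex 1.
1 (path: 4 -> 1; weights 1 = 1)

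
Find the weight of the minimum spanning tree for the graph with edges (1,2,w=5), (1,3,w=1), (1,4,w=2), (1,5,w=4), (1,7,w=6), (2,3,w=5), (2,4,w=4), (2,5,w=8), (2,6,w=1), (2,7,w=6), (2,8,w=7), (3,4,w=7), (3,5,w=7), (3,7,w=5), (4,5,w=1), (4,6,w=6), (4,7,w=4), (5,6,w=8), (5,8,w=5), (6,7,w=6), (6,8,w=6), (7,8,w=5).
18 (MST edges: (1,3,w=1), (1,4,w=2), (2,4,w=4), (2,6,w=1), (4,5,w=1), (4,7,w=4), (5,8,w=5); sum of weights 1 + 2 + 4 + 1 + 1 + 4 + 5 = 18)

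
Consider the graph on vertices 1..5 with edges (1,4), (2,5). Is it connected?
No, it has 3 components: {1, 4}, {2, 5}, {3}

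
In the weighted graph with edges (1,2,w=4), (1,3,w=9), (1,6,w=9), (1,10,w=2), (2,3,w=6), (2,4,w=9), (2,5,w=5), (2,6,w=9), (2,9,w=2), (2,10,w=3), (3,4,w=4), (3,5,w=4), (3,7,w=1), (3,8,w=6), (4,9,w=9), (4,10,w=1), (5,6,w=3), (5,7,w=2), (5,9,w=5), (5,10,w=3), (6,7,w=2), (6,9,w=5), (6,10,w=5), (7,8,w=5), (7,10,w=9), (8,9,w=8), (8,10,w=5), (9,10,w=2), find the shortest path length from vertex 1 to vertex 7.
7 (path: 1 -> 10 -> 5 -> 7; weights 2 + 3 + 2 = 7)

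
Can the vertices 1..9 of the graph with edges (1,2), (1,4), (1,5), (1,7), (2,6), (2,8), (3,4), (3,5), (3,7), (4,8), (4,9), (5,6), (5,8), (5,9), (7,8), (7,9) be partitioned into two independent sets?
Yes. Partition: {1, 3, 6, 8, 9}, {2, 4, 5, 7}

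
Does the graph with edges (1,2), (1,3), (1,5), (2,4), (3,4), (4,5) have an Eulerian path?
Yes (the graph is connected and exactly 2 vertices have odd degree: {1, 4}; any Eulerian path must start and end at those)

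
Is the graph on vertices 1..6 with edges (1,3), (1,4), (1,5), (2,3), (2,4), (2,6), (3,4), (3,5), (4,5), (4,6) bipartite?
No (odd cycle of length 3: 4 -> 1 -> 3 -> 4)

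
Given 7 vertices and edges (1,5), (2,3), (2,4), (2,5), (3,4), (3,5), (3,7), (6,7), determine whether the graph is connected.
Yes (BFS from 1 visits [1, 5, 2, 3, 4, 7, 6] — all 7 vertices reached)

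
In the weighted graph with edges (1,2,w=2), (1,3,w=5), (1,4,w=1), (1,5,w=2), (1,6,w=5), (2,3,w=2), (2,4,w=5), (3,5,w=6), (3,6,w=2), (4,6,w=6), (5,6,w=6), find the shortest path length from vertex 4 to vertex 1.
1 (path: 4 -> 1; weights 1 = 1)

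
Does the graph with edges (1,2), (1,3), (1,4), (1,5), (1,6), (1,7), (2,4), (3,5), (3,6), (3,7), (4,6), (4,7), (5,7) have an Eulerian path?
Yes (the graph is connected and exactly 2 vertices have odd degree: {5, 6}; any Eulerian path must start and end at those)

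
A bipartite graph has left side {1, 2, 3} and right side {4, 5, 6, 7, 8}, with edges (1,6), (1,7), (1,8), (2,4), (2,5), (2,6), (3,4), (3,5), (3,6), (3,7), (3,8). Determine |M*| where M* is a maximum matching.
3 (matching: (1,8), (2,6), (3,7); upper bound min(|L|,|R|) = min(3,5) = 3)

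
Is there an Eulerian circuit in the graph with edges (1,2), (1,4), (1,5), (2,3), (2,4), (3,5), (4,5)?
No (4 vertices have odd degree: {1, 2, 4, 5}; Eulerian circuit requires 0)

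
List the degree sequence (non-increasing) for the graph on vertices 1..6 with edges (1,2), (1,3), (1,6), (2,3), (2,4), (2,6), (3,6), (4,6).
[4, 4, 3, 3, 2, 0] (degrees: deg(1)=3, deg(2)=4, deg(3)=3, deg(4)=2, deg(5)=0, deg(6)=4)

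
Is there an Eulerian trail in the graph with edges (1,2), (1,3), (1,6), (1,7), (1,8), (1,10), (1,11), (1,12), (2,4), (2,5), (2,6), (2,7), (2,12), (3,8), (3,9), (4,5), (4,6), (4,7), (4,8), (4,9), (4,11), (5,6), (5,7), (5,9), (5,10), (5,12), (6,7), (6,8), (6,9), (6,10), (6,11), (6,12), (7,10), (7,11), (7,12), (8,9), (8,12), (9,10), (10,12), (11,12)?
No (4 vertices have odd degree: {3, 4, 5, 11}; Eulerian path requires 0 or 2)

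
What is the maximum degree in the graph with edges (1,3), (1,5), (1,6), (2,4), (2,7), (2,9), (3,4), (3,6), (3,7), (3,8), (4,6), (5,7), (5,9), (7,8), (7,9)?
5 (attained at vertices 3, 7)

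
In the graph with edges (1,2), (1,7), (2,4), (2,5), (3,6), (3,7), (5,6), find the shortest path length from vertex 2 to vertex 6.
2 (path: 2 -> 5 -> 6, 2 edges)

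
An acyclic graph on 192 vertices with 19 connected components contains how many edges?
173 (Each of the 19 component trees on V_i vertices has V_i - 1 edges; summing gives V - C = 192 - 19 = 173)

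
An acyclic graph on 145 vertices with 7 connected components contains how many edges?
138 (Each of the 7 component trees on V_i vertices has V_i - 1 edges; summing gives V - C = 145 - 7 = 138)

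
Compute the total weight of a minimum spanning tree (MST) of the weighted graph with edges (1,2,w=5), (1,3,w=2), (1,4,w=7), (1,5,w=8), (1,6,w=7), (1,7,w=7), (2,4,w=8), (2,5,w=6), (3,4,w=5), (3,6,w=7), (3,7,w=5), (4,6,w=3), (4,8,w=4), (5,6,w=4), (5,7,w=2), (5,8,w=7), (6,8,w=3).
24 (MST edges: (1,2,w=5), (1,3,w=2), (3,7,w=5), (4,6,w=3), (5,6,w=4), (5,7,w=2), (6,8,w=3); sum of weights 5 + 2 + 5 + 3 + 4 + 2 + 3 = 24)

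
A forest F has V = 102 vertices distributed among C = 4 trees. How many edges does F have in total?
98 (Each of the 4 component trees on V_i vertices has V_i - 1 edges; summing gives V - C = 102 - 4 = 98)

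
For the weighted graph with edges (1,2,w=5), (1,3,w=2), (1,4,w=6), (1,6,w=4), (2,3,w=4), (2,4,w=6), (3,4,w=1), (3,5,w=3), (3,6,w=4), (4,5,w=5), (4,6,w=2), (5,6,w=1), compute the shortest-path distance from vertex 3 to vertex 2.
4 (path: 3 -> 2; weights 4 = 4)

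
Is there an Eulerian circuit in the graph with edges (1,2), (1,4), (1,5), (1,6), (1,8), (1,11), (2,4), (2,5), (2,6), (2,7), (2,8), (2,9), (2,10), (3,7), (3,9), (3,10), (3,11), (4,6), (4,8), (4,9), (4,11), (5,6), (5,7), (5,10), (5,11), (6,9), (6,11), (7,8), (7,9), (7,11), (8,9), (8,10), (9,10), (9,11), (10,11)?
Yes (the graph is connected and all 11 vertices have even degree)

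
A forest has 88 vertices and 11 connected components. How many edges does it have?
77 (Each of the 11 component trees on V_i vertices has V_i - 1 edges; summing gives V - C = 88 - 11 = 77)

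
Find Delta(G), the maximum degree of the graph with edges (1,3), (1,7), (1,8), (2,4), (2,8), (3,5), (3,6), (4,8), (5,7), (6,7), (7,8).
4 (attained at vertices 7, 8)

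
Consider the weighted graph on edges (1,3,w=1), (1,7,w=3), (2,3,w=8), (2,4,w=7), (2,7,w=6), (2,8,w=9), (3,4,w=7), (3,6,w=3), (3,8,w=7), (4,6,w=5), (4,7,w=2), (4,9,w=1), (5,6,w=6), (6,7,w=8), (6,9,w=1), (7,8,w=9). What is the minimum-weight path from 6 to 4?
2 (path: 6 -> 9 -> 4; weights 1 + 1 = 2)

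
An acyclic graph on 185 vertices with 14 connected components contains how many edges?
171 (Each of the 14 component trees on V_i vertices has V_i - 1 edges; summing gives V - C = 185 - 14 = 171)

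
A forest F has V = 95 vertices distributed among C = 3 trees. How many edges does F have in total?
92 (Each of the 3 component trees on V_i vertices has V_i - 1 edges; summing gives V - C = 95 - 3 = 92)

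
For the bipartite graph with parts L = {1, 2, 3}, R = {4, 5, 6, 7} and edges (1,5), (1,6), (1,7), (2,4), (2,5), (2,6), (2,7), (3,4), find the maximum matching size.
3 (matching: (1,7), (2,6), (3,4); upper bound min(|L|,|R|) = min(3,4) = 3)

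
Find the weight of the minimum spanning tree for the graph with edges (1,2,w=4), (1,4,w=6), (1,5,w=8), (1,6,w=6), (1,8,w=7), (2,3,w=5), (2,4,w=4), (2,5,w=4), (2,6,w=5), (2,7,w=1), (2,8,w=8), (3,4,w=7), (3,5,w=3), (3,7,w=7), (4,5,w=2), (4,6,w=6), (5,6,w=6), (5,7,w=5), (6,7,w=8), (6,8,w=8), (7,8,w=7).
26 (MST edges: (1,2,w=4), (1,8,w=7), (2,4,w=4), (2,6,w=5), (2,7,w=1), (3,5,w=3), (4,5,w=2); sum of weights 4 + 7 + 4 + 5 + 1 + 3 + 2 = 26)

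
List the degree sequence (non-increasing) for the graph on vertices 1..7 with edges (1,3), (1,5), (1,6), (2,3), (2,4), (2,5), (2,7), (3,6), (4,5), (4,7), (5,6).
[4, 4, 3, 3, 3, 3, 2] (degrees: deg(1)=3, deg(2)=4, deg(3)=3, deg(4)=3, deg(5)=4, deg(6)=3, deg(7)=2)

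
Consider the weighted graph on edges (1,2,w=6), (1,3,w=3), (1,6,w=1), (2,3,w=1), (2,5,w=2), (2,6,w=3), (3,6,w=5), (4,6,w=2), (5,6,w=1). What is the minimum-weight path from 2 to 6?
3 (path: 2 -> 6; weights 3 = 3)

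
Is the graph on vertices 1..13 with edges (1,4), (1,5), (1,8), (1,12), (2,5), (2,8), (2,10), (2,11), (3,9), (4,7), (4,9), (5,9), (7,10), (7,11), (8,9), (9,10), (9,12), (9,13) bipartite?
Yes. Partition: {1, 2, 6, 7, 9}, {3, 4, 5, 8, 10, 11, 12, 13}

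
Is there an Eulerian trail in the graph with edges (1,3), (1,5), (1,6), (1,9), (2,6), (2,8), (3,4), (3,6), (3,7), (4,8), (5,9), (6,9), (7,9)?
Yes — and in fact it has an Eulerian circuit (the graph is connected and all 9 vertices have even degree)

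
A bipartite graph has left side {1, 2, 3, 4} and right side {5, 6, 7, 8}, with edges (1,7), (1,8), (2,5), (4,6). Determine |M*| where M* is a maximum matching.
3 (matching: (1,8), (2,5), (4,6); upper bound min(|L|,|R|) = min(4,4) = 4)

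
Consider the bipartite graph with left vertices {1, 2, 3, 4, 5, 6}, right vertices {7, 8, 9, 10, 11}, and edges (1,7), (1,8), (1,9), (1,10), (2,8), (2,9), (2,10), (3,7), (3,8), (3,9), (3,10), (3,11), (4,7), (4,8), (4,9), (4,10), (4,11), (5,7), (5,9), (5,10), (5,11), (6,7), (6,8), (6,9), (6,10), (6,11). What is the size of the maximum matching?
5 (matching: (1,10), (2,9), (3,11), (4,8), (5,7); upper bound min(|L|,|R|) = min(6,5) = 5)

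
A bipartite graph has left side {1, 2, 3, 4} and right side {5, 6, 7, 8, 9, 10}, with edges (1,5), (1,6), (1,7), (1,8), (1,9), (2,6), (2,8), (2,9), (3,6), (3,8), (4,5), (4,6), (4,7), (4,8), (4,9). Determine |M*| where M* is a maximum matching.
4 (matching: (1,9), (2,8), (3,6), (4,7); upper bound min(|L|,|R|) = min(4,6) = 4)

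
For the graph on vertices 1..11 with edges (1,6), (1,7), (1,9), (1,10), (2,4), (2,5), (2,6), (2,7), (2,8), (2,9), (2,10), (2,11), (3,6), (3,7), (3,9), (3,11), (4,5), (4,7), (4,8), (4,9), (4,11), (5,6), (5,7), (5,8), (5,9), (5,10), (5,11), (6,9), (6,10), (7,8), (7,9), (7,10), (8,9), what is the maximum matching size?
5 (matching: (1,10), (2,4), (5,11), (6,9), (7,8); upper bound floor(n/2) = floor(11/2) = 5)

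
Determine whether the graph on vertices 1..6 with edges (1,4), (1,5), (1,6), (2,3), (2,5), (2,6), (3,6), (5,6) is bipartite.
No (odd cycle of length 3: 6 -> 1 -> 5 -> 6)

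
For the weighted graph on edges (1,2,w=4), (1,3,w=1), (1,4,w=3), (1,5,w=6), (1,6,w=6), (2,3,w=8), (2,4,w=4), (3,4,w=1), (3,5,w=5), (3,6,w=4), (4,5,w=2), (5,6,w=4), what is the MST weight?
12 (MST edges: (1,2,w=4), (1,3,w=1), (3,4,w=1), (3,6,w=4), (4,5,w=2); sum of weights 4 + 1 + 1 + 4 + 2 = 12)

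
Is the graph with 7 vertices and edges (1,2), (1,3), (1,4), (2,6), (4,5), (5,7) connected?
Yes (BFS from 1 visits [1, 2, 3, 4, 6, 5, 7] — all 7 vertices reached)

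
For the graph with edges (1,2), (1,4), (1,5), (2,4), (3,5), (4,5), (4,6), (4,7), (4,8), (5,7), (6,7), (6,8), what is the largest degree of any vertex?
6 (attained at vertex 4)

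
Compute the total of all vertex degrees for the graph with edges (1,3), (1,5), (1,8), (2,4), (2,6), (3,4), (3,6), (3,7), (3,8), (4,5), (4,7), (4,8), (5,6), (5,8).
28 (handshake: sum of degrees = 2|E| = 2 x 14 = 28)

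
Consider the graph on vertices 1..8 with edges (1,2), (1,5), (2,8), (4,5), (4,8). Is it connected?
No, it has 4 components: {1, 2, 4, 5, 8}, {3}, {6}, {7}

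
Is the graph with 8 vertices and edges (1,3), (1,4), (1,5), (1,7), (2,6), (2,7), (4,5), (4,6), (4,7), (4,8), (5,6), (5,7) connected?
Yes (BFS from 1 visits [1, 3, 4, 5, 7, 6, 8, 2] — all 8 vertices reached)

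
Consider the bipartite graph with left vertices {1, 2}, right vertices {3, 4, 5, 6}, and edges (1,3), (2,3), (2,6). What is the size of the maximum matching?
2 (matching: (1,3), (2,6); upper bound min(|L|,|R|) = min(2,4) = 2)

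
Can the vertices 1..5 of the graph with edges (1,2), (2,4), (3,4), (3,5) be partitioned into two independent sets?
Yes. Partition: {1, 4, 5}, {2, 3}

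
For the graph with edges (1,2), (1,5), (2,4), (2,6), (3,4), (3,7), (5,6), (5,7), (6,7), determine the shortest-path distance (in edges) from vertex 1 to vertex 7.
2 (path: 1 -> 5 -> 7, 2 edges)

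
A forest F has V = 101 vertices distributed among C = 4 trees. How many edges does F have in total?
97 (Each of the 4 component trees on V_i vertices has V_i - 1 edges; summing gives V - C = 101 - 4 = 97)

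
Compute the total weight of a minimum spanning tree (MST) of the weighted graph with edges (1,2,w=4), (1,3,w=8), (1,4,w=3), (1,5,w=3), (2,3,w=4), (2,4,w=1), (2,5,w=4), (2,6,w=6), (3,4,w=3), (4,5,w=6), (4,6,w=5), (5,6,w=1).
11 (MST edges: (1,4,w=3), (1,5,w=3), (2,4,w=1), (3,4,w=3), (5,6,w=1); sum of weights 3 + 3 + 1 + 3 + 1 = 11)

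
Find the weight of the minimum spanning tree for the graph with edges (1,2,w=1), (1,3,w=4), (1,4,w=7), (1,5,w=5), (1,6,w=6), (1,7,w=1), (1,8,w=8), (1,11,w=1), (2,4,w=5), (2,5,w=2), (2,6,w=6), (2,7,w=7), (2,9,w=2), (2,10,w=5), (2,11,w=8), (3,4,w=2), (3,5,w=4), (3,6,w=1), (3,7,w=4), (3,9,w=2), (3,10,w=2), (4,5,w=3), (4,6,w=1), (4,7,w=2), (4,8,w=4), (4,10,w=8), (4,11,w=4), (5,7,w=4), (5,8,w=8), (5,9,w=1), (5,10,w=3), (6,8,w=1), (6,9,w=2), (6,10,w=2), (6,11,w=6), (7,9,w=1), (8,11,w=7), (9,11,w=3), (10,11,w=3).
12 (MST edges: (1,2,w=1), (1,7,w=1), (1,11,w=1), (3,6,w=1), (3,9,w=2), (3,10,w=2), (4,6,w=1), (5,9,w=1), (6,8,w=1), (7,9,w=1); sum of weights 1 + 1 + 1 + 1 + 2 + 2 + 1 + 1 + 1 + 1 = 12)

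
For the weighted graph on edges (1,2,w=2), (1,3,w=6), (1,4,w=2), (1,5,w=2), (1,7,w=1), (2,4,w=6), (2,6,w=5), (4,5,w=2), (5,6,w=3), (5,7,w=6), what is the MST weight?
16 (MST edges: (1,2,w=2), (1,3,w=6), (1,4,w=2), (1,5,w=2), (1,7,w=1), (5,6,w=3); sum of weights 2 + 6 + 2 + 2 + 1 + 3 = 16)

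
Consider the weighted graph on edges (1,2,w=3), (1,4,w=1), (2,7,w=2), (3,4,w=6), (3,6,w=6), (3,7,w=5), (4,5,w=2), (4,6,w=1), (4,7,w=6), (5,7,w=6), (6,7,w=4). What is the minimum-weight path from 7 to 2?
2 (path: 7 -> 2; weights 2 = 2)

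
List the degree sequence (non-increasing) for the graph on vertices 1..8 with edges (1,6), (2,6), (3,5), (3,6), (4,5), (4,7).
[3, 2, 2, 2, 1, 1, 1, 0] (degrees: deg(1)=1, deg(2)=1, deg(3)=2, deg(4)=2, deg(5)=2, deg(6)=3, deg(7)=1, deg(8)=0)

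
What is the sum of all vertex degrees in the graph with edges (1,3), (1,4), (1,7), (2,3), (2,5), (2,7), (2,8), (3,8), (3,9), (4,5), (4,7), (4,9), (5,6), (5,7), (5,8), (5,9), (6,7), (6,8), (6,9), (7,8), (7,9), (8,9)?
44 (handshake: sum of degrees = 2|E| = 2 x 22 = 44)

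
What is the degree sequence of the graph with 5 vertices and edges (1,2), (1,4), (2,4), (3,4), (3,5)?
[3, 2, 2, 2, 1] (degrees: deg(1)=2, deg(2)=2, deg(3)=2, deg(4)=3, deg(5)=1)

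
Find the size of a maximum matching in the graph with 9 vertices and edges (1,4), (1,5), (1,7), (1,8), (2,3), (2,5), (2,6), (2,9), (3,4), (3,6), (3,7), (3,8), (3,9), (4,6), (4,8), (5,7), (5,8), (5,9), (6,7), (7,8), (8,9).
4 (matching: (1,8), (2,3), (5,9), (6,7); upper bound floor(n/2) = floor(9/2) = 4)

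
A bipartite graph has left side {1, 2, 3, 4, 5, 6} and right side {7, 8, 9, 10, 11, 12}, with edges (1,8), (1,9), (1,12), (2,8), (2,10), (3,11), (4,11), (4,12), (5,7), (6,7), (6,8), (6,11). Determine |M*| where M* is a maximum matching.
6 (matching: (1,9), (2,10), (3,11), (4,12), (5,7), (6,8); upper bound min(|L|,|R|) = min(6,6) = 6)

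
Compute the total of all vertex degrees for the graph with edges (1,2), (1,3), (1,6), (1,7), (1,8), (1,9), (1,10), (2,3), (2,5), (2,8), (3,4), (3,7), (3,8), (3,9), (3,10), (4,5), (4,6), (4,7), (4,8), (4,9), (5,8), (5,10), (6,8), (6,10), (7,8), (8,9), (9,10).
54 (handshake: sum of degrees = 2|E| = 2 x 27 = 54)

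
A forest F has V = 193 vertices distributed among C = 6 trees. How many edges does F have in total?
187 (Each of the 6 component trees on V_i vertices has V_i - 1 edges; summing gives V - C = 193 - 6 = 187)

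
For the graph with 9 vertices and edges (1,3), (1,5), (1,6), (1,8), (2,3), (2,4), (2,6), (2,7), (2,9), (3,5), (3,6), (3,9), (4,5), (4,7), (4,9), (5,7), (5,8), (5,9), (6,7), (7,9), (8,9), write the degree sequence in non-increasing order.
[6, 6, 5, 5, 5, 4, 4, 4, 3] (degrees: deg(1)=4, deg(2)=5, deg(3)=5, deg(4)=4, deg(5)=6, deg(6)=4, deg(7)=5, deg(8)=3, deg(9)=6)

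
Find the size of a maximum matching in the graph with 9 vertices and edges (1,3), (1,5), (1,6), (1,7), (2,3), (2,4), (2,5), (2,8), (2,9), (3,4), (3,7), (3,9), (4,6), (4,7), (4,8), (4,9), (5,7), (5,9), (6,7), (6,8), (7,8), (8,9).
4 (matching: (1,7), (2,8), (3,9), (4,6); upper bound floor(n/2) = floor(9/2) = 4)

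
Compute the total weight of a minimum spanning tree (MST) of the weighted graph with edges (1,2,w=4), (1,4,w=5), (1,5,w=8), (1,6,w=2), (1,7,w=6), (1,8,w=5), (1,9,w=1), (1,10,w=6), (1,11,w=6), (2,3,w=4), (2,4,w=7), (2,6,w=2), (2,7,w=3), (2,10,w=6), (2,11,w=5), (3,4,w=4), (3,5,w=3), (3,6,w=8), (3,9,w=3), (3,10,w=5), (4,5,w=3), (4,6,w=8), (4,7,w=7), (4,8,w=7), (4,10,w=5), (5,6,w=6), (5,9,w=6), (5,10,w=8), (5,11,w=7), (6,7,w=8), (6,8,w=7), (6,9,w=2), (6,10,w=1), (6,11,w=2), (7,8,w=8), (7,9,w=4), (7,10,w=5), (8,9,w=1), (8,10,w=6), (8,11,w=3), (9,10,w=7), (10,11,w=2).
21 (MST edges: (1,6,w=2), (1,9,w=1), (2,6,w=2), (2,7,w=3), (3,5,w=3), (3,9,w=3), (4,5,w=3), (6,10,w=1), (6,11,w=2), (8,9,w=1); sum of weights 2 + 1 + 2 + 3 + 3 + 3 + 3 + 1 + 2 + 1 = 21)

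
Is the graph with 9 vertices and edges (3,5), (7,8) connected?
No, it has 7 components: {1}, {2}, {3, 5}, {4}, {6}, {7, 8}, {9}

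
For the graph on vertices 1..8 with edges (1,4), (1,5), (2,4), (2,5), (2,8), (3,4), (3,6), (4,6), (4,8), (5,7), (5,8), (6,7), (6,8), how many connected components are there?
1 (components: {1, 2, 3, 4, 5, 6, 7, 8})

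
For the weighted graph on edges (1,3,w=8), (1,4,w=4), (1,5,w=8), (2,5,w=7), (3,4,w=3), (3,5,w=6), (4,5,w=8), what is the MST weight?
20 (MST edges: (1,4,w=4), (2,5,w=7), (3,4,w=3), (3,5,w=6); sum of weights 4 + 7 + 3 + 6 = 20)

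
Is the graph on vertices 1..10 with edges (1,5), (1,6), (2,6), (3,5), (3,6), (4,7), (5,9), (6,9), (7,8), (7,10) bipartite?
Yes. Partition: {1, 2, 3, 4, 8, 9, 10}, {5, 6, 7}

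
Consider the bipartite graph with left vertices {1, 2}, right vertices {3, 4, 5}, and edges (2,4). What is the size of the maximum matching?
1 (matching: (2,4); upper bound min(|L|,|R|) = min(2,3) = 2)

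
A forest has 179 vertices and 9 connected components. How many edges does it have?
170 (Each of the 9 component trees on V_i vertices has V_i - 1 edges; summing gives V - C = 179 - 9 = 170)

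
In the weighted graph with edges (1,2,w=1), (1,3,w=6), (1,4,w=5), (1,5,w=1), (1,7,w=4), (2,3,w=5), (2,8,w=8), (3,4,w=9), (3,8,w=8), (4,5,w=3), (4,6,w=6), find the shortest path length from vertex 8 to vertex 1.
9 (path: 8 -> 2 -> 1; weights 8 + 1 = 9)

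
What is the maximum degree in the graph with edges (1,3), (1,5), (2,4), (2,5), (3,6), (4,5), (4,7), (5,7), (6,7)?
4 (attained at vertex 5)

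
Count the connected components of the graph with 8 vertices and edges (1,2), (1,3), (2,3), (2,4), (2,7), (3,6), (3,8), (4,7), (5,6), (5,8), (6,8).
1 (components: {1, 2, 3, 4, 5, 6, 7, 8})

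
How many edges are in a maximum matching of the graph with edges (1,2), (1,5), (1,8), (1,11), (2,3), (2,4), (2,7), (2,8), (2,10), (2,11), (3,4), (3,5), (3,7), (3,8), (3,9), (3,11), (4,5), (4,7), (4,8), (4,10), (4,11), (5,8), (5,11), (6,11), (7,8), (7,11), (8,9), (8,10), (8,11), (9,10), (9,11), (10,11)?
5 (matching: (1,5), (2,10), (3,9), (6,11), (7,8); upper bound floor(n/2) = floor(11/2) = 5)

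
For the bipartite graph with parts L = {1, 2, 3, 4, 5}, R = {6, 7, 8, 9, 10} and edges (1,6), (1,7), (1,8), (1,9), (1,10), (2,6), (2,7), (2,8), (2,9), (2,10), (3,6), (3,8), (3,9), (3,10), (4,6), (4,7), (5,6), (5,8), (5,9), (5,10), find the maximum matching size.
5 (matching: (1,10), (2,9), (3,8), (4,7), (5,6); upper bound min(|L|,|R|) = min(5,5) = 5)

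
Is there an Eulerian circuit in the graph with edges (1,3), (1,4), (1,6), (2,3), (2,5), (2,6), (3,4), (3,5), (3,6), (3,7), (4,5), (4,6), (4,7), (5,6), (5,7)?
No (6 vertices have odd degree: {1, 2, 4, 5, 6, 7}; Eulerian circuit requires 0)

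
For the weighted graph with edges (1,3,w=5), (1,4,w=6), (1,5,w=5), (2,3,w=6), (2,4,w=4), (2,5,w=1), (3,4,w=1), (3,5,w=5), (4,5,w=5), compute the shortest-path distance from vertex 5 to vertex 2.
1 (path: 5 -> 2; weights 1 = 1)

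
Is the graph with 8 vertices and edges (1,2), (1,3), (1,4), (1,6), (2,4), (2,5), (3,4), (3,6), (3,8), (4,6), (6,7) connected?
Yes (BFS from 1 visits [1, 2, 3, 4, 6, 5, 8, 7] — all 8 vertices reached)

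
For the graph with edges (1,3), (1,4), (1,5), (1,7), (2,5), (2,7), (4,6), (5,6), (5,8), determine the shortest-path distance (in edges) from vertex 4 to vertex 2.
3 (path: 4 -> 1 -> 5 -> 2, 3 edges)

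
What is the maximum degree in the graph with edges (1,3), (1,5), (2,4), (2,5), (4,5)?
3 (attained at vertex 5)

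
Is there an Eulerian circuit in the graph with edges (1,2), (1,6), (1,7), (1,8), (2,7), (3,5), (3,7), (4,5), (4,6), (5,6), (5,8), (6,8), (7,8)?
Yes (the graph is connected and all 8 vertices have even degree)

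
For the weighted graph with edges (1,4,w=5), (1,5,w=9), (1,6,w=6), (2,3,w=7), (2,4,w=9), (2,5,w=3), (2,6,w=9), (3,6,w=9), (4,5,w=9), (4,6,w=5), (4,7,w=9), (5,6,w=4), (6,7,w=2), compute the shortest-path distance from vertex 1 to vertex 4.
5 (path: 1 -> 4; weights 5 = 5)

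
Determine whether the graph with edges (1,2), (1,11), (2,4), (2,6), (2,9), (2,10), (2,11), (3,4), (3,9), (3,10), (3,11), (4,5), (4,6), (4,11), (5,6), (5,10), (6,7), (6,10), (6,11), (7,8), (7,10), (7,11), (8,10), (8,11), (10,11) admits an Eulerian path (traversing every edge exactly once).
No (4 vertices have odd degree: {4, 5, 8, 10}; Eulerian path requires 0 or 2)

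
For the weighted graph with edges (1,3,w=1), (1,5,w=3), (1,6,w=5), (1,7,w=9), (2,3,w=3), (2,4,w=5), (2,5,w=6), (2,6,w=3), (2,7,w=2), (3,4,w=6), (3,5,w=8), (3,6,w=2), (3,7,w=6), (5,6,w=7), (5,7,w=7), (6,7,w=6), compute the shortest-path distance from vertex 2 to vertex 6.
3 (path: 2 -> 6; weights 3 = 3)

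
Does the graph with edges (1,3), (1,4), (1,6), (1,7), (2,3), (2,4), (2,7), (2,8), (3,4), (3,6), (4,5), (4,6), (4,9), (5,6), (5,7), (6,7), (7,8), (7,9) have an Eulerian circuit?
No (2 vertices have odd degree: {5, 6}; Eulerian circuit requires 0)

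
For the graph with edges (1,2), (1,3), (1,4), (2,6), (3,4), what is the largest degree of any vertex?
3 (attained at vertex 1)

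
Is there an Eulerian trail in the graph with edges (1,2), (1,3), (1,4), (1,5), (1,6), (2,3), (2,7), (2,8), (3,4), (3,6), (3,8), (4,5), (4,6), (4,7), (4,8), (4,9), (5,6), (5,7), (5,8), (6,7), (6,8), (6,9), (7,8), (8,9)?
No (8 vertices have odd degree: {1, 3, 4, 5, 6, 7, 8, 9}; Eulerian path requires 0 or 2)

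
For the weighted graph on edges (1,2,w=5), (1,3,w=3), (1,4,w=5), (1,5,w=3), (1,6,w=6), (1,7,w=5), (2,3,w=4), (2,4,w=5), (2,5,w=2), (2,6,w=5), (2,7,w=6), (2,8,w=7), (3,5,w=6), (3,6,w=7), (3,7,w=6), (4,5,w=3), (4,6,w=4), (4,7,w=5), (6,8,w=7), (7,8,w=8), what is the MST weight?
27 (MST edges: (1,3,w=3), (1,5,w=3), (1,7,w=5), (2,5,w=2), (2,8,w=7), (4,5,w=3), (4,6,w=4); sum of weights 3 + 3 + 5 + 2 + 7 + 3 + 4 = 27)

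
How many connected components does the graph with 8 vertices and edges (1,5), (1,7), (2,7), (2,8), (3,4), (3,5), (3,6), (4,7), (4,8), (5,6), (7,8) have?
1 (components: {1, 2, 3, 4, 5, 6, 7, 8})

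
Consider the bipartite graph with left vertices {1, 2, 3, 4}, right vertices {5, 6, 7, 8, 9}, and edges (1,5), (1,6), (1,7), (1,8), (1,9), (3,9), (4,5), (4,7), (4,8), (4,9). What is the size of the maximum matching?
3 (matching: (1,7), (3,9), (4,8); upper bound min(|L|,|R|) = min(4,5) = 4)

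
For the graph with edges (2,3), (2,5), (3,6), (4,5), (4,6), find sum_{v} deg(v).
10 (handshake: sum of degrees = 2|E| = 2 x 5 = 10)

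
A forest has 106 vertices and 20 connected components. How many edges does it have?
86 (Each of the 20 component trees on V_i vertices has V_i - 1 edges; summing gives V - C = 106 - 20 = 86)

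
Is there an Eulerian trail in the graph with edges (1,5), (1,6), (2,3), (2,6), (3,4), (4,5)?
Yes — and in fact it has an Eulerian circuit (the graph is connected and all 6 vertices have even degree)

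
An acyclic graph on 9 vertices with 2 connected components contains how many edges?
7 (Each of the 2 component trees on V_i vertices has V_i - 1 edges; summing gives V - C = 9 - 2 = 7)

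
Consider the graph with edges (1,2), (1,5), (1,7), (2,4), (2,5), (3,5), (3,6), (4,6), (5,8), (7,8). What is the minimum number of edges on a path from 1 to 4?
2 (path: 1 -> 2 -> 4, 2 edges)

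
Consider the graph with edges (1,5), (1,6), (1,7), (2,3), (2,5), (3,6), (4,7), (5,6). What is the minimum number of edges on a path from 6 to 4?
3 (path: 6 -> 1 -> 7 -> 4, 3 edges)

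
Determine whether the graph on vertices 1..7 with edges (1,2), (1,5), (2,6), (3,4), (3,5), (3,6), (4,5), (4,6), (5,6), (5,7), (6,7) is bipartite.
No (odd cycle of length 5: 6 -> 2 -> 1 -> 5 -> 3 -> 6)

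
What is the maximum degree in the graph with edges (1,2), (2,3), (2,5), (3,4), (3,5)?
3 (attained at vertices 2, 3)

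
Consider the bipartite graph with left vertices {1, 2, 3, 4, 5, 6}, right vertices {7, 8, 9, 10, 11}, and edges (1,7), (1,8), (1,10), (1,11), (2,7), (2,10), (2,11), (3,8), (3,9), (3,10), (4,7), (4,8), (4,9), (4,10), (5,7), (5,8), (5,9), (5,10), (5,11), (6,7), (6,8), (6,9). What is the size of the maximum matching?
5 (matching: (1,11), (2,10), (3,9), (4,8), (5,7); upper bound min(|L|,|R|) = min(6,5) = 5)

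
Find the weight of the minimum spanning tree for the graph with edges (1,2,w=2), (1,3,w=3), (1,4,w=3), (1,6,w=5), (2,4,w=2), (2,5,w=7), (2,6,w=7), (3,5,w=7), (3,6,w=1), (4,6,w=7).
15 (MST edges: (1,2,w=2), (1,3,w=3), (2,4,w=2), (2,5,w=7), (3,6,w=1); sum of weights 2 + 3 + 2 + 7 + 1 = 15)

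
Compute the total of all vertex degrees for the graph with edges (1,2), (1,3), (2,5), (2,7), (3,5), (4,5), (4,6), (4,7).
16 (handshake: sum of degrees = 2|E| = 2 x 8 = 16)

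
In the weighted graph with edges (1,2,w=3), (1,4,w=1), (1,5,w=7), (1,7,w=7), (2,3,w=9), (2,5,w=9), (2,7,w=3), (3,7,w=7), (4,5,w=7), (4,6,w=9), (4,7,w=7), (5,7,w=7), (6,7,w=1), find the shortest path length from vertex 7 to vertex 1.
6 (path: 7 -> 2 -> 1; weights 3 + 3 = 6)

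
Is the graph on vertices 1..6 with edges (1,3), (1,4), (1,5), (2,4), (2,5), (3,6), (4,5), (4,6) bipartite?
No (odd cycle of length 3: 5 -> 1 -> 4 -> 5)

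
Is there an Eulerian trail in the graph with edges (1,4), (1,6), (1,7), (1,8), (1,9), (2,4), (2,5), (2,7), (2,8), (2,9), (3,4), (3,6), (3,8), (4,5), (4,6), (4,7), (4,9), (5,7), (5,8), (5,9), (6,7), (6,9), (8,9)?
No (8 vertices have odd degree: {1, 2, 3, 4, 5, 6, 7, 8}; Eulerian path requires 0 or 2)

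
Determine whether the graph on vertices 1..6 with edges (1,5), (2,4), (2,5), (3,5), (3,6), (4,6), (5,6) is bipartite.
No (odd cycle of length 3: 6 -> 5 -> 3 -> 6)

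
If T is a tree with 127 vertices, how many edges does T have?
126 (A tree on V vertices has V - 1 edges, so 127 - 1 = 126)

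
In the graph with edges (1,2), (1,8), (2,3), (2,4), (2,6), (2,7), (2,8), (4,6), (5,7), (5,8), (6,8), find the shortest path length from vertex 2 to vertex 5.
2 (path: 2 -> 8 -> 5, 2 edges)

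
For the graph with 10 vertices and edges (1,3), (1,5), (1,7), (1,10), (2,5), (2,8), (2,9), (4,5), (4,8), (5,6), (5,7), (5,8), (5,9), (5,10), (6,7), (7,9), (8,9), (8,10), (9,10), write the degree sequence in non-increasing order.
[8, 5, 5, 4, 4, 4, 3, 2, 2, 1] (degrees: deg(1)=4, deg(2)=3, deg(3)=1, deg(4)=2, deg(5)=8, deg(6)=2, deg(7)=4, deg(8)=5, deg(9)=5, deg(10)=4)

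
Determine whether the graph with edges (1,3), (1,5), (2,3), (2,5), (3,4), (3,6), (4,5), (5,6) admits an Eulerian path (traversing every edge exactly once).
Yes — and in fact it has an Eulerian circuit (the graph is connected and all 6 vertices have even degree)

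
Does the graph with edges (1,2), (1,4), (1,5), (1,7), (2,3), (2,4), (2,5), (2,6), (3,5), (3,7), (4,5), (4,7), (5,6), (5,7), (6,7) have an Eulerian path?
No (4 vertices have odd degree: {2, 3, 6, 7}; Eulerian path requires 0 or 2)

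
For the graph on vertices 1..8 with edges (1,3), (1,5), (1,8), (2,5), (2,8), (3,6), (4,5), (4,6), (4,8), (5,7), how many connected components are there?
1 (components: {1, 2, 3, 4, 5, 6, 7, 8})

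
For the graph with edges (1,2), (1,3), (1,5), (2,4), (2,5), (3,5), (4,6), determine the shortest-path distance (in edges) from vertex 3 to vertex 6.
4 (path: 3 -> 5 -> 2 -> 4 -> 6, 4 edges)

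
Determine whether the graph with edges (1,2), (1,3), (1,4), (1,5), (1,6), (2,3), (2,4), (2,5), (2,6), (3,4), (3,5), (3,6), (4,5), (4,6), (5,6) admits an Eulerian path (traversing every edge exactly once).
No (6 vertices have odd degree: {1, 2, 3, 4, 5, 6}; Eulerian path requires 0 or 2)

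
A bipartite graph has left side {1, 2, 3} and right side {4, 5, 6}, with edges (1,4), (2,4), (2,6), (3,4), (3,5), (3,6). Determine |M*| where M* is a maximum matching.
3 (matching: (1,4), (2,6), (3,5); upper bound min(|L|,|R|) = min(3,3) = 3)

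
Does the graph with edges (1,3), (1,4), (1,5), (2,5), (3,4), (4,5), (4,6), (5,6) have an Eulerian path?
Yes (the graph is connected and exactly 2 vertices have odd degree: {1, 2}; any Eulerian path must start and end at those)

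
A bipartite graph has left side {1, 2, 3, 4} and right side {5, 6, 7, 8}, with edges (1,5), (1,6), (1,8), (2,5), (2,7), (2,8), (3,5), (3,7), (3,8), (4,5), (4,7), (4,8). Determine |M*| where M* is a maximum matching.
4 (matching: (1,6), (2,7), (3,8), (4,5); upper bound min(|L|,|R|) = min(4,4) = 4)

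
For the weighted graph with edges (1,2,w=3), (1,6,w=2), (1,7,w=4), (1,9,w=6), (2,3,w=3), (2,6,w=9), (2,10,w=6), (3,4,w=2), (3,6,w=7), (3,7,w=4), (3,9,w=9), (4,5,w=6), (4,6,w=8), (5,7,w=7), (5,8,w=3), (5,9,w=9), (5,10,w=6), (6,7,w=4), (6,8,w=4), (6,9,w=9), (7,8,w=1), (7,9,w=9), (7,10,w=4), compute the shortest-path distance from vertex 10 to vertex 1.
8 (path: 10 -> 7 -> 1; weights 4 + 4 = 8)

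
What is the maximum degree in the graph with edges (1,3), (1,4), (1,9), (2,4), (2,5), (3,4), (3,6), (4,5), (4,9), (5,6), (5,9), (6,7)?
5 (attained at vertex 4)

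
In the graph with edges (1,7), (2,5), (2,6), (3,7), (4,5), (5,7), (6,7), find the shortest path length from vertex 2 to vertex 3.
3 (path: 2 -> 6 -> 7 -> 3, 3 edges)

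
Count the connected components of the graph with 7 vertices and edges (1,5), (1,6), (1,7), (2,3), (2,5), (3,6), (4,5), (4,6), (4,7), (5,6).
1 (components: {1, 2, 3, 4, 5, 6, 7})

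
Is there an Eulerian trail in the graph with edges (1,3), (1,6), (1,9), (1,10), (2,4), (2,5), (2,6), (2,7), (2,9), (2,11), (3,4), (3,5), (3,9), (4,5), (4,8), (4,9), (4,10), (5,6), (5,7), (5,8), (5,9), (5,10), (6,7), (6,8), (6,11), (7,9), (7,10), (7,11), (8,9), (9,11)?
Yes — and in fact it has an Eulerian circuit (the graph is connected and all 11 vertices have even degree)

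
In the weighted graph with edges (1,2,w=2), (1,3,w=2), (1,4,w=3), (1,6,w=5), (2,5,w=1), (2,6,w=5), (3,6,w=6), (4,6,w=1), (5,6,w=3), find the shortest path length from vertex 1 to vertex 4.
3 (path: 1 -> 4; weights 3 = 3)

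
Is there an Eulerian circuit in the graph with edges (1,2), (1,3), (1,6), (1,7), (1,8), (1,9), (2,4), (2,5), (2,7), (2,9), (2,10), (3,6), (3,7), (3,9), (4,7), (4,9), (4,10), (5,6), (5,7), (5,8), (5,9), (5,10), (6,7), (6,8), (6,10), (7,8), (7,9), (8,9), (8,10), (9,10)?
Yes (the graph is connected and all 10 vertices have even degree)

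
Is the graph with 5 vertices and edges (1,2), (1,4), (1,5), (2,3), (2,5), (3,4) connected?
Yes (BFS from 1 visits [1, 2, 4, 5, 3] — all 5 vertices reached)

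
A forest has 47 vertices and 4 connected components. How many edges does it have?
43 (Each of the 4 component trees on V_i vertices has V_i - 1 edges; summing gives V - C = 47 - 4 = 43)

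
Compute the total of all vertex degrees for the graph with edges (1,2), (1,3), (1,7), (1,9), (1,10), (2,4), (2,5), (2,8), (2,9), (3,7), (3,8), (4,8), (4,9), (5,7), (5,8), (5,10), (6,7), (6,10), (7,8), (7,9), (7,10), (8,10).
44 (handshake: sum of degrees = 2|E| = 2 x 22 = 44)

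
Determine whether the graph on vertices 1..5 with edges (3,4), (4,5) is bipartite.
Yes. Partition: {1, 2, 3, 5}, {4}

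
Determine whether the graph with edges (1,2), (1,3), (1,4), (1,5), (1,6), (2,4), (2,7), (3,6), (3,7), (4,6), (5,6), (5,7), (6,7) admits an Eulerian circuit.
No (6 vertices have odd degree: {1, 2, 3, 4, 5, 6}; Eulerian circuit requires 0)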